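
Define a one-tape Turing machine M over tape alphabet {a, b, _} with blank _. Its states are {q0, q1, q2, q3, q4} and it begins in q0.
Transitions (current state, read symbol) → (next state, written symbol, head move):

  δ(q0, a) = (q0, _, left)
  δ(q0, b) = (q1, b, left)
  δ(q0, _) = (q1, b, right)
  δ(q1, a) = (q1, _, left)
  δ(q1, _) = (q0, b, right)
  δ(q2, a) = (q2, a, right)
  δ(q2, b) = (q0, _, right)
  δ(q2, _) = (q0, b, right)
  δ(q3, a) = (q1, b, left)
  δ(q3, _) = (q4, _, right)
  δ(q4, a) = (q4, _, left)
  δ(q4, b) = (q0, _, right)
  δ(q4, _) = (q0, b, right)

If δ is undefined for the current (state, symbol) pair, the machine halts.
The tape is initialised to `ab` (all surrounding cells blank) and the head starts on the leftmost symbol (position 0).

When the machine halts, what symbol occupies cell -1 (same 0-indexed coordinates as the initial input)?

state=q0 head=0 tape=_[a]b   (q0,a)→(q0,_,left)
state=q0 head=-1 tape=[_]_b   (q0,_)→(q1,b,right)
state=q1 head=0 tape=b[_]b   (q1,_)→(q0,b,right)
state=q0 head=1 tape=bb[b]   (q0,b)→(q1,b,left)
state=q1 head=0 tape=b[b]b
Cell -1 holds b when M halts.

b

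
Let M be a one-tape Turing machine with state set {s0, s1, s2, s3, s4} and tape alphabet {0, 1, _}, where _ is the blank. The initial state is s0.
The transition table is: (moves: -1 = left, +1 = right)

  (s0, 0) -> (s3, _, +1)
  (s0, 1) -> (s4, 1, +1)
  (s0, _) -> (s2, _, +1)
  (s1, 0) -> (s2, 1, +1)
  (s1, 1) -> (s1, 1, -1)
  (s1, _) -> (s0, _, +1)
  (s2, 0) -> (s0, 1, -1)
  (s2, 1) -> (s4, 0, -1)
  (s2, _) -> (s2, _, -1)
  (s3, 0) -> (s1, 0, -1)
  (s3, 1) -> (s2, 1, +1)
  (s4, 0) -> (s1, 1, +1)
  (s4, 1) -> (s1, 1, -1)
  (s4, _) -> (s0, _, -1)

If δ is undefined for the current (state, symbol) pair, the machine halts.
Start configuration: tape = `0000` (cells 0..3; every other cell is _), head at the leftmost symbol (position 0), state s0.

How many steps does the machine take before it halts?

10

s0 | [0]000_   read 0 → write _, move +1, go to s3
s3 | _[0]00_   read 0 → write 0, move -1, go to s1
s1 | [_]000_   read _ → write _, move +1, go to s0
s0 | _[0]00_   read 0 → write _, move +1, go to s3
s3 | __[0]0_   read 0 → write 0, move -1, go to s1
s1 | _[_]00_   read _ → write _, move +1, go to s0
s0 | __[0]0_   read 0 → write _, move +1, go to s3
s3 | ___[0]_   read 0 → write 0, move -1, go to s1
s1 | __[_]0_   read _ → write _, move +1, go to s0
s0 | ___[0]_   read 0 → write _, move +1, go to s3
s3 | ____[_]
M halts after 10 transitions.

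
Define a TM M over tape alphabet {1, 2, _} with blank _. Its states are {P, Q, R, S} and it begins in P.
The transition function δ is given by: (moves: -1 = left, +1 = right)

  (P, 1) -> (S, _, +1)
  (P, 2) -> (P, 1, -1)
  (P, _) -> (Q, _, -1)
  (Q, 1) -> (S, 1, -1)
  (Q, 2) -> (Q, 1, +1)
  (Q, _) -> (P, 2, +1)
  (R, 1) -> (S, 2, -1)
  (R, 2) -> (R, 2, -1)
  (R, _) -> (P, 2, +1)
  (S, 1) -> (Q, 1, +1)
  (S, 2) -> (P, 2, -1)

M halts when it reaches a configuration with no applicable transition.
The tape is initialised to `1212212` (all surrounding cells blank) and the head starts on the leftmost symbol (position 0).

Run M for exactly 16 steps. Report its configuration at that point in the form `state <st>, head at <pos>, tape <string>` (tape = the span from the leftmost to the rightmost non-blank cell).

P | _[1]212212   read 1 → write _, move +1, go to S
S | __[2]12212   read 2 → write 2, move -1, go to P
P | _[_]212212   read _ → write _, move -1, go to Q
Q | [_]_212212   read _ → write 2, move +1, go to P
P | 2[_]212212   read _ → write _, move -1, go to Q
Q | [2]_212212   read 2 → write 1, move +1, go to Q
Q | 1[_]212212   read _ → write 2, move +1, go to P
P | 12[2]12212   read 2 → write 1, move -1, go to P
P | 1[2]112212   read 2 → write 1, move -1, go to P
P | [1]1112212   read 1 → write _, move +1, go to S
S | _[1]112212   read 1 → write 1, move +1, go to Q
Q | _1[1]12212   read 1 → write 1, move -1, go to S
S | _[1]112212   read 1 → write 1, move +1, go to Q
Q | _1[1]12212   read 1 → write 1, move -1, go to S
S | _[1]112212   read 1 → write 1, move +1, go to Q
Q | _1[1]12212   read 1 → write 1, move -1, go to S
S | _[1]112212
After 16 steps: state S, head at 0, tape 1112212.

state S, head at 0, tape 1112212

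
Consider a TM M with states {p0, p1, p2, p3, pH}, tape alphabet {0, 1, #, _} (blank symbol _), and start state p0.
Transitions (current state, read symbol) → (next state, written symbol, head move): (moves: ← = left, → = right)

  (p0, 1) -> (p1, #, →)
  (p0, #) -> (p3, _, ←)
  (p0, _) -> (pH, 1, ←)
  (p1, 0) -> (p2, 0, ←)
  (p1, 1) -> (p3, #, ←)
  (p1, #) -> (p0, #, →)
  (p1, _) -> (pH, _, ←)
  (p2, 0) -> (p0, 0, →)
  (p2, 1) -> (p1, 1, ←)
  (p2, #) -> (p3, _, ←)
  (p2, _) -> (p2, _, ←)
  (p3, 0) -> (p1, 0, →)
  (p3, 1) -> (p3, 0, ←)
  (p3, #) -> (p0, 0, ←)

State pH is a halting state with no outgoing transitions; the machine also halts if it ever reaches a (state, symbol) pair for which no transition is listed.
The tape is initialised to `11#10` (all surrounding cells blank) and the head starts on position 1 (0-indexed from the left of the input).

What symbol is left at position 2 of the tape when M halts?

0

state=p0 head=1 tape=_1[1]#10   (p0,1)→(p1,#,→)
state=p1 head=2 tape=_1#[#]10   (p1,#)→(p0,#,→)
state=p0 head=3 tape=_1##[1]0   (p0,1)→(p1,#,→)
state=p1 head=4 tape=_1###[0]   (p1,0)→(p2,0,←)
state=p2 head=3 tape=_1##[#]0   (p2,#)→(p3,_,←)
state=p3 head=2 tape=_1#[#]_0   (p3,#)→(p0,0,←)
state=p0 head=1 tape=_1[#]0_0   (p0,#)→(p3,_,←)
state=p3 head=0 tape=_[1]_0_0   (p3,1)→(p3,0,←)
state=p3 head=-1 tape=[_]0_0_0
Cell 2 holds 0 when M halts.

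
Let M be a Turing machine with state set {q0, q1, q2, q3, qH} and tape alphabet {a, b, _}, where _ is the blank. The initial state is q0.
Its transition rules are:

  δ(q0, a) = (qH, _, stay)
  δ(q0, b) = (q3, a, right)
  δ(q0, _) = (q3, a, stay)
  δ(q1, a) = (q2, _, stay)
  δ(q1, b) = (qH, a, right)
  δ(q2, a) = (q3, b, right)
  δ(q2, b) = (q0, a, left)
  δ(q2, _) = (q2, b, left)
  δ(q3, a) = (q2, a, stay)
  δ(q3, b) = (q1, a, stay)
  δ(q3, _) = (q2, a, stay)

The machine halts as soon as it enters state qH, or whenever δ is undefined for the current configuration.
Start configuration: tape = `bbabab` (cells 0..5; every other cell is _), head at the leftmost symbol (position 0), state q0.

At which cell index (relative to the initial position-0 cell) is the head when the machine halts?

-1

state=q0 head=0 tape=_[b]babab   (q0,b)→(q3,a,right)
state=q3 head=1 tape=_a[b]abab   (q3,b)→(q1,a,stay)
state=q1 head=1 tape=_a[a]abab   (q1,a)→(q2,_,stay)
state=q2 head=1 tape=_a[_]abab   (q2,_)→(q2,b,left)
state=q2 head=0 tape=_[a]babab   (q2,a)→(q3,b,right)
state=q3 head=1 tape=_b[b]abab   (q3,b)→(q1,a,stay)
state=q1 head=1 tape=_b[a]abab   (q1,a)→(q2,_,stay)
state=q2 head=1 tape=_b[_]abab   (q2,_)→(q2,b,left)
state=q2 head=0 tape=_[b]babab   (q2,b)→(q0,a,left)
state=q0 head=-1 tape=[_]ababab   (q0,_)→(q3,a,stay)
state=q3 head=-1 tape=[a]ababab   (q3,a)→(q2,a,stay)
state=q2 head=-1 tape=[a]ababab   (q2,a)→(q3,b,right)
state=q3 head=0 tape=b[a]babab   (q3,a)→(q2,a,stay)
state=q2 head=0 tape=b[a]babab   (q2,a)→(q3,b,right)
state=q3 head=1 tape=bb[b]abab   (q3,b)→(q1,a,stay)
state=q1 head=1 tape=bb[a]abab   (q1,a)→(q2,_,stay)
state=q2 head=1 tape=bb[_]abab   (q2,_)→(q2,b,left)
state=q2 head=0 tape=b[b]babab   (q2,b)→(q0,a,left)
state=q0 head=-1 tape=[b]ababab   (q0,b)→(q3,a,right)
state=q3 head=0 tape=a[a]babab   (q3,a)→(q2,a,stay)
state=q2 head=0 tape=a[a]babab   (q2,a)→(q3,b,right)
state=q3 head=1 tape=ab[b]abab   (q3,b)→(q1,a,stay)
state=q1 head=1 tape=ab[a]abab   (q1,a)→(q2,_,stay)
state=q2 head=1 tape=ab[_]abab   (q2,_)→(q2,b,left)
state=q2 head=0 tape=a[b]babab   (q2,b)→(q0,a,left)
state=q0 head=-1 tape=[a]ababab   (q0,a)→(qH,_,stay)
state=qH head=-1 tape=[_]ababab
At halt the head is at cell -1.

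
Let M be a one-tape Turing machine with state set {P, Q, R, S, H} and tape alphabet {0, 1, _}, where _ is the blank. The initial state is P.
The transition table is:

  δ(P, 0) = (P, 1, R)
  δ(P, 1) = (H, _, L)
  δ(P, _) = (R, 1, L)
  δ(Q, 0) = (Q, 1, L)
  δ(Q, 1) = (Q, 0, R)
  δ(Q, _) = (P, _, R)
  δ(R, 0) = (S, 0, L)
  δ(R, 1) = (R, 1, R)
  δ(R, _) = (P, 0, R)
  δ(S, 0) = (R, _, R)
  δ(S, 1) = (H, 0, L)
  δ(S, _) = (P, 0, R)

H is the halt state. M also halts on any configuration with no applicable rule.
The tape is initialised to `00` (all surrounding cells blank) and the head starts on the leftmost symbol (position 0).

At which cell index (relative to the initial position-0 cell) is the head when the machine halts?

1

P | [0]0___   read 0 → write 1, move R, go to P
P | 1[0]___   read 0 → write 1, move R, go to P
P | 11[_]__   read _ → write 1, move L, go to R
R | 1[1]1__   read 1 → write 1, move R, go to R
R | 11[1]__   read 1 → write 1, move R, go to R
R | 111[_]_   read _ → write 0, move R, go to P
P | 1110[_]   read _ → write 1, move L, go to R
R | 111[0]1   read 0 → write 0, move L, go to S
S | 11[1]01   read 1 → write 0, move L, go to H
H | 1[1]001
At halt the head is at cell 1.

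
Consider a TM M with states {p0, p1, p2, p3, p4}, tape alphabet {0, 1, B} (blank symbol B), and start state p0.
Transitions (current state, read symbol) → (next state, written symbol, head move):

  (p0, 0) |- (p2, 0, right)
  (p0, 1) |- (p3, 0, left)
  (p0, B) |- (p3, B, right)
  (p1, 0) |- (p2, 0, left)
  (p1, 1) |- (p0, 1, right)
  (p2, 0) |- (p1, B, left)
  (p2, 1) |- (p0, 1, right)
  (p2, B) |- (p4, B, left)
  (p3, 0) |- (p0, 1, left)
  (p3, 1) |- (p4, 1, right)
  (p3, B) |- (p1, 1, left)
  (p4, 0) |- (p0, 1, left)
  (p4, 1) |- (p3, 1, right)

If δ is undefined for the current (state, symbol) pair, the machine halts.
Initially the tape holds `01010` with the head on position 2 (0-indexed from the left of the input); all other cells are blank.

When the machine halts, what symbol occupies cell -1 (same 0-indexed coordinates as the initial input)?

1

state=p0 head=2 tape=BB01[0]10B   (p0,0)→(p2,0,right)
state=p2 head=3 tape=BB010[1]0B   (p2,1)→(p0,1,right)
state=p0 head=4 tape=BB0101[0]B   (p0,0)→(p2,0,right)
state=p2 head=5 tape=BB01010[B]   (p2,B)→(p4,B,left)
state=p4 head=4 tape=BB0101[0]B   (p4,0)→(p0,1,left)
state=p0 head=3 tape=BB010[1]1B   (p0,1)→(p3,0,left)
state=p3 head=2 tape=BB01[0]01B   (p3,0)→(p0,1,left)
state=p0 head=1 tape=BB0[1]101B   (p0,1)→(p3,0,left)
state=p3 head=0 tape=BB[0]0101B   (p3,0)→(p0,1,left)
state=p0 head=-1 tape=B[B]10101B   (p0,B)→(p3,B,right)
state=p3 head=0 tape=BB[1]0101B   (p3,1)→(p4,1,right)
state=p4 head=1 tape=BB1[0]101B   (p4,0)→(p0,1,left)
state=p0 head=0 tape=BB[1]1101B   (p0,1)→(p3,0,left)
state=p3 head=-1 tape=B[B]01101B   (p3,B)→(p1,1,left)
state=p1 head=-2 tape=[B]101101B
Cell -1 holds 1 when M halts.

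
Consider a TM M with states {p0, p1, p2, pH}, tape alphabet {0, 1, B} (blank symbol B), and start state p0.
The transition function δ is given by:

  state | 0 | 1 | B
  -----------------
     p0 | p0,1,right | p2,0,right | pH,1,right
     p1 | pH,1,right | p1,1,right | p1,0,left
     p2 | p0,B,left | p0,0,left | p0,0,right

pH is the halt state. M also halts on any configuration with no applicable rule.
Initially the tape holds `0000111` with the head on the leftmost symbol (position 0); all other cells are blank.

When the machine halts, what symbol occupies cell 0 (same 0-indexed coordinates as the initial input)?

1

p0 | [0]000111BBB   read 0 → write 1, move right, go to p0
p0 | 1[0]00111BBB   read 0 → write 1, move right, go to p0
p0 | 11[0]0111BBB   read 0 → write 1, move right, go to p0
p0 | 111[0]111BBB   read 0 → write 1, move right, go to p0
p0 | 1111[1]11BBB   read 1 → write 0, move right, go to p2
p2 | 11110[1]1BBB   read 1 → write 0, move left, go to p0
p0 | 1111[0]01BBB   read 0 → write 1, move right, go to p0
p0 | 11111[0]1BBB   read 0 → write 1, move right, go to p0
p0 | 111111[1]BBB   read 1 → write 0, move right, go to p2
p2 | 1111110[B]BB   read B → write 0, move right, go to p0
p0 | 11111100[B]B   read B → write 1, move right, go to pH
pH | 111111001[B]
Cell 0 holds 1 when M halts.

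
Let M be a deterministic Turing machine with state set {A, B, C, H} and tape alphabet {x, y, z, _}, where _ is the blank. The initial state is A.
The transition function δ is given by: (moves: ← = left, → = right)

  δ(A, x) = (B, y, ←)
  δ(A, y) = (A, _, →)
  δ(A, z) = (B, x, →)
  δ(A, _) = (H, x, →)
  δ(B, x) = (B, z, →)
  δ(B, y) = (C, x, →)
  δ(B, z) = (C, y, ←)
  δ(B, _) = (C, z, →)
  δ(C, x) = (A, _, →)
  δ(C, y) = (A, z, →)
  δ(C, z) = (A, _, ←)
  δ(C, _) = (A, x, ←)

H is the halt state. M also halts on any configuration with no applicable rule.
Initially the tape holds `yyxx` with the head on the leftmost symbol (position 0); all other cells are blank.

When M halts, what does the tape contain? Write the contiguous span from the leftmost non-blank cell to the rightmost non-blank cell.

x_yy

A | [y]yxx   read y → write _, move →, go to A
A | _[y]xx   read y → write _, move →, go to A
A | __[x]x   read x → write y, move ←, go to B
B | _[_]yx   read _ → write z, move →, go to C
C | _z[y]x   read y → write z, move →, go to A
A | _zz[x]   read x → write y, move ←, go to B
B | _z[z]y   read z → write y, move ←, go to C
C | _[z]yy   read z → write _, move ←, go to A
A | [_]_yy   read _ → write x, move →, go to H
H | x[_]yy
The non-blank tape span at halt is x_yy.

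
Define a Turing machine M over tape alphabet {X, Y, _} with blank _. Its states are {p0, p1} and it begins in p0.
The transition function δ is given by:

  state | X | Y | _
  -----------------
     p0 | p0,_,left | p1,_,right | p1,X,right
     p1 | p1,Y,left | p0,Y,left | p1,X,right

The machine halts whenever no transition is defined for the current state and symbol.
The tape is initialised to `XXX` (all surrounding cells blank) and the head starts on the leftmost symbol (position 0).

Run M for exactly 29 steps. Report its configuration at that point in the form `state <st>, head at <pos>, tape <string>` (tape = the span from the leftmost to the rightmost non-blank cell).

state p0, head at -5, tape X___YYYX

p0 | _____[X]XX   read X → write _, move left, go to p0
p0 | ____[_]_XX   read _ → write X, move right, go to p1
p1 | ____X[_]XX   read _ → write X, move right, go to p1
p1 | ____XX[X]X   read X → write Y, move left, go to p1
p1 | ____X[X]YX   read X → write Y, move left, go to p1
p1 | ____[X]YYX   read X → write Y, move left, go to p1
p1 | ___[_]YYYX   read _ → write X, move right, go to p1
p1 | ___X[Y]YYX   read Y → write Y, move left, go to p0
p0 | ___[X]YYYX   read X → write _, move left, go to p0
p0 | __[_]_YYYX   read _ → write X, move right, go to p1
p1 | __X[_]YYYX   read _ → write X, move right, go to p1
p1 | __XX[Y]YYX   read Y → write Y, move left, go to p0
p0 | __X[X]YYYX   read X → write _, move left, go to p0
p0 | __[X]_YYYX   read X → write _, move left, go to p0
p0 | _[_]__YYYX   read _ → write X, move right, go to p1
p1 | _X[_]_YYYX   read _ → write X, move right, go to p1
p1 | _XX[_]YYYX   read _ → write X, move right, go to p1
p1 | _XXX[Y]YYX   read Y → write Y, move left, go to p0
p0 | _XX[X]YYYX   read X → write _, move left, go to p0
p0 | _X[X]_YYYX   read X → write _, move left, go to p0
p0 | _[X]__YYYX   read X → write _, move left, go to p0
p0 | [_]___YYYX   read _ → write X, move right, go to p1
p1 | X[_]__YYYX   read _ → write X, move right, go to p1
p1 | XX[_]_YYYX   read _ → write X, move right, go to p1
p1 | XXX[_]YYYX   read _ → write X, move right, go to p1
p1 | XXXX[Y]YYX   read Y → write Y, move left, go to p0
p0 | XXX[X]YYYX   read X → write _, move left, go to p0
p0 | XX[X]_YYYX   read X → write _, move left, go to p0
p0 | X[X]__YYYX   read X → write _, move left, go to p0
p0 | [X]___YYYX
After 29 steps: state p0, head at -5, tape X___YYYX.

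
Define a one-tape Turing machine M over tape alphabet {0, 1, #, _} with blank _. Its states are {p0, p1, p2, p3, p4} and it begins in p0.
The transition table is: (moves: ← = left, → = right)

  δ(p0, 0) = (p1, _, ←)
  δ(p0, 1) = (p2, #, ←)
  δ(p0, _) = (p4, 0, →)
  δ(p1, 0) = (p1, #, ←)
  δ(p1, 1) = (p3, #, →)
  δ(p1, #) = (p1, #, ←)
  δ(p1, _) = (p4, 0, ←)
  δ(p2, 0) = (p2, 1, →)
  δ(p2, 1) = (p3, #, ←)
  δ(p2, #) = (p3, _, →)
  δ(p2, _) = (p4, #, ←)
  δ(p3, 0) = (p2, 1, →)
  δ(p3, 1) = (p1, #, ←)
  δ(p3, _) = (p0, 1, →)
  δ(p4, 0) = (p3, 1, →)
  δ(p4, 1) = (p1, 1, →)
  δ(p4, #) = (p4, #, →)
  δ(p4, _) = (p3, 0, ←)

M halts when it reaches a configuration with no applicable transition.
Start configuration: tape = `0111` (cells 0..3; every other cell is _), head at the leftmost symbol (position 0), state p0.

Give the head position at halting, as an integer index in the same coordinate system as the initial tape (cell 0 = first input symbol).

state=p0 head=0 tape=___[0]111   (p0,0)→(p1,_,←)
state=p1 head=-1 tape=__[_]_111   (p1,_)→(p4,0,←)
state=p4 head=-2 tape=_[_]0_111   (p4,_)→(p3,0,←)
state=p3 head=-3 tape=[_]00_111   (p3,_)→(p0,1,→)
state=p0 head=-2 tape=1[0]0_111   (p0,0)→(p1,_,←)
state=p1 head=-3 tape=[1]_0_111   (p1,1)→(p3,#,→)
state=p3 head=-2 tape=#[_]0_111   (p3,_)→(p0,1,→)
state=p0 head=-1 tape=#1[0]_111   (p0,0)→(p1,_,←)
state=p1 head=-2 tape=#[1]__111   (p1,1)→(p3,#,→)
state=p3 head=-1 tape=##[_]_111   (p3,_)→(p0,1,→)
state=p0 head=0 tape=##1[_]111   (p0,_)→(p4,0,→)
state=p4 head=1 tape=##10[1]11   (p4,1)→(p1,1,→)
state=p1 head=2 tape=##101[1]1   (p1,1)→(p3,#,→)
state=p3 head=3 tape=##101#[1]   (p3,1)→(p1,#,←)
state=p1 head=2 tape=##101[#]#   (p1,#)→(p1,#,←)
state=p1 head=1 tape=##10[1]##   (p1,1)→(p3,#,→)
state=p3 head=2 tape=##10#[#]#
At halt the head is at cell 2.

2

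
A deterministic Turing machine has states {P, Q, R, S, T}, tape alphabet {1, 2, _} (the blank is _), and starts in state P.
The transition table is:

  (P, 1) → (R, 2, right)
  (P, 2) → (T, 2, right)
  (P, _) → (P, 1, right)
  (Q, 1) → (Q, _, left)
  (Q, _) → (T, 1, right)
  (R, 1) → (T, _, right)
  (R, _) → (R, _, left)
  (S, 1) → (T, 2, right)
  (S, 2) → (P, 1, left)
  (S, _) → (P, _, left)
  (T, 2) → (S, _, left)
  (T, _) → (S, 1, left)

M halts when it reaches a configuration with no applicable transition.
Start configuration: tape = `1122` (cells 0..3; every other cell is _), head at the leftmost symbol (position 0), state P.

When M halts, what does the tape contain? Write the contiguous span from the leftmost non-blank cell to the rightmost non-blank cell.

2_112

state=P head=0 tape=_[1]122   (P,1)→(R,2,right)
state=R head=1 tape=_2[1]22   (R,1)→(T,_,right)
state=T head=2 tape=_2_[2]2   (T,2)→(S,_,left)
state=S head=1 tape=_2[_]_2   (S,_)→(P,_,left)
state=P head=0 tape=_[2]__2   (P,2)→(T,2,right)
state=T head=1 tape=_2[_]_2   (T,_)→(S,1,left)
state=S head=0 tape=_[2]1_2   (S,2)→(P,1,left)
state=P head=-1 tape=[_]11_2   (P,_)→(P,1,right)
state=P head=0 tape=1[1]1_2   (P,1)→(R,2,right)
state=R head=1 tape=12[1]_2   (R,1)→(T,_,right)
state=T head=2 tape=12_[_]2   (T,_)→(S,1,left)
state=S head=1 tape=12[_]12   (S,_)→(P,_,left)
state=P head=0 tape=1[2]_12   (P,2)→(T,2,right)
state=T head=1 tape=12[_]12   (T,_)→(S,1,left)
state=S head=0 tape=1[2]112   (S,2)→(P,1,left)
state=P head=-1 tape=[1]1112   (P,1)→(R,2,right)
state=R head=0 tape=2[1]112   (R,1)→(T,_,right)
state=T head=1 tape=2_[1]12
The non-blank tape span at halt is 2_112.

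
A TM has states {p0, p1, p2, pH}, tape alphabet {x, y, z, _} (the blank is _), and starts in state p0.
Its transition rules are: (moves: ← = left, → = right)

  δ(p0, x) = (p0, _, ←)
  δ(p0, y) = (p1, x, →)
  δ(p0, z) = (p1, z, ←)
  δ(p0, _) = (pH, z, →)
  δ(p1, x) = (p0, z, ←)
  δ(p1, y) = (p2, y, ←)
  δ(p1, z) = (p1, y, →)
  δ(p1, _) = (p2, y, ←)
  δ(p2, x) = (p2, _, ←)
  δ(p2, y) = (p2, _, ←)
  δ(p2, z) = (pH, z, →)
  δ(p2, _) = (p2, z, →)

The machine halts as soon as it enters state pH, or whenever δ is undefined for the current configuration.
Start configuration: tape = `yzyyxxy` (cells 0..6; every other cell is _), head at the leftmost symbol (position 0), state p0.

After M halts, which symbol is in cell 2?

p0 | _[y]zyyxxy   read y → write x, move →, go to p1
p1 | _x[z]yyxxy   read z → write y, move →, go to p1
p1 | _xy[y]yxxy   read y → write y, move ←, go to p2
p2 | _x[y]yyxxy   read y → write _, move ←, go to p2
p2 | _[x]_yyxxy   read x → write _, move ←, go to p2
p2 | [_]__yyxxy   read _ → write z, move →, go to p2
p2 | z[_]_yyxxy   read _ → write z, move →, go to p2
p2 | zz[_]yyxxy   read _ → write z, move →, go to p2
p2 | zzz[y]yxxy   read y → write _, move ←, go to p2
p2 | zz[z]_yxxy   read z → write z, move →, go to pH
pH | zzz[_]yxxy
Cell 2 holds _ when M halts.

_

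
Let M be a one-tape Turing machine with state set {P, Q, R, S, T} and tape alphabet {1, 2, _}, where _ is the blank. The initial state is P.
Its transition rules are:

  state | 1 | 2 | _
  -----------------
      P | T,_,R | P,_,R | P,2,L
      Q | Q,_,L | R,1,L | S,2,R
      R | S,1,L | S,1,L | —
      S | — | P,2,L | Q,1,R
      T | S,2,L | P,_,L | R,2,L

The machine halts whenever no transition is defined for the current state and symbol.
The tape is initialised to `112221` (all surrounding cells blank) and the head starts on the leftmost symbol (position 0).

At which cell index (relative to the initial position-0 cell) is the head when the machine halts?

P | __[1]12221   read 1 → write _, move R, go to T
T | ___[1]2221   read 1 → write 2, move L, go to S
S | __[_]22221   read _ → write 1, move R, go to Q
Q | __1[2]2221   read 2 → write 1, move L, go to R
R | __[1]12221   read 1 → write 1, move L, go to S
S | _[_]112221   read _ → write 1, move R, go to Q
Q | _1[1]12221   read 1 → write _, move L, go to Q
Q | _[1]_12221   read 1 → write _, move L, go to Q
Q | [_]__12221   read _ → write 2, move R, go to S
S | 2[_]_12221   read _ → write 1, move R, go to Q
Q | 21[_]12221   read _ → write 2, move R, go to S
S | 212[1]2221
At halt the head is at cell 1.

1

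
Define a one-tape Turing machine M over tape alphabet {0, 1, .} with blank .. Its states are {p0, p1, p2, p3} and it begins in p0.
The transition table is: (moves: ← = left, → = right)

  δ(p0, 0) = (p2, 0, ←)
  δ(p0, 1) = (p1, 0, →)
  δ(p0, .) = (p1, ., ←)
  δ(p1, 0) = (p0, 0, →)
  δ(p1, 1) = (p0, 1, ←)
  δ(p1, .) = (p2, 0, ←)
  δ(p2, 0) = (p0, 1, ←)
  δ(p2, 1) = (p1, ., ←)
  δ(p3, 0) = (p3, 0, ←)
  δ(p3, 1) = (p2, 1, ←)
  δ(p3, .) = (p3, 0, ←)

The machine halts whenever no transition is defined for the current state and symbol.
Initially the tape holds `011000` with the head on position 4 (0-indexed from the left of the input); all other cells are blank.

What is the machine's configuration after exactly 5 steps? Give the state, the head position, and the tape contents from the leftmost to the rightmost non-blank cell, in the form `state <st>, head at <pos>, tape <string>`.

p0 | 0110[0]0   read 0 → write 0, move ←, go to p2
p2 | 011[0]00   read 0 → write 1, move ←, go to p0
p0 | 01[1]100   read 1 → write 0, move →, go to p1
p1 | 010[1]00   read 1 → write 1, move ←, go to p0
p0 | 01[0]100   read 0 → write 0, move ←, go to p2
p2 | 0[1]0100
After 5 steps: state p2, head at 1, tape 010100.

state p2, head at 1, tape 010100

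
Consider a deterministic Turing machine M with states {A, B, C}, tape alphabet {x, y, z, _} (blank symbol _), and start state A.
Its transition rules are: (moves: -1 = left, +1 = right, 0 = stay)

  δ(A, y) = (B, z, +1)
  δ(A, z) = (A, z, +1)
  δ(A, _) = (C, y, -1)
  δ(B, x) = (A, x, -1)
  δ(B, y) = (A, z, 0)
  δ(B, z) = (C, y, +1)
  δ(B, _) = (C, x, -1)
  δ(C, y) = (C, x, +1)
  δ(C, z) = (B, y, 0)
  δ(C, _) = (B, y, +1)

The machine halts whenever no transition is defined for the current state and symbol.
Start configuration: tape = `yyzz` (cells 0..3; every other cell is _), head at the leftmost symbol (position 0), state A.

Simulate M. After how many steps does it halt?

14

state=A head=0 tape=[y]yzz__   (A,y)→(B,z,+1)
state=B head=1 tape=z[y]zz__   (B,y)→(A,z,0)
state=A head=1 tape=z[z]zz__   (A,z)→(A,z,+1)
state=A head=2 tape=zz[z]z__   (A,z)→(A,z,+1)
state=A head=3 tape=zzz[z]__   (A,z)→(A,z,+1)
state=A head=4 tape=zzzz[_]_   (A,_)→(C,y,-1)
state=C head=3 tape=zzz[z]y_   (C,z)→(B,y,0)
state=B head=3 tape=zzz[y]y_   (B,y)→(A,z,0)
state=A head=3 tape=zzz[z]y_   (A,z)→(A,z,+1)
state=A head=4 tape=zzzz[y]_   (A,y)→(B,z,+1)
state=B head=5 tape=zzzzz[_]   (B,_)→(C,x,-1)
state=C head=4 tape=zzzz[z]x   (C,z)→(B,y,0)
state=B head=4 tape=zzzz[y]x   (B,y)→(A,z,0)
state=A head=4 tape=zzzz[z]x   (A,z)→(A,z,+1)
state=A head=5 tape=zzzzz[x]
M halts after 14 transitions.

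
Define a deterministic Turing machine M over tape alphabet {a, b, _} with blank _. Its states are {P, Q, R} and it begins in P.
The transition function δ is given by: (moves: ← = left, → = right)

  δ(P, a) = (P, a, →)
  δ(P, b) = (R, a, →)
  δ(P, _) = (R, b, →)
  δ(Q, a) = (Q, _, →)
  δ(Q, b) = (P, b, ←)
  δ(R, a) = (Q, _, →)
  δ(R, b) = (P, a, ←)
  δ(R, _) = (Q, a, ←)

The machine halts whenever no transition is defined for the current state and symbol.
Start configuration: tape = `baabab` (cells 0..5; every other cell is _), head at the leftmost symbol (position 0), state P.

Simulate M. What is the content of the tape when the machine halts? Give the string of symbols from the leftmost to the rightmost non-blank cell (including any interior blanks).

a_a_a

state=P head=0 tape=[b]aabab_   (P,b)→(R,a,→)
state=R head=1 tape=a[a]abab_   (R,a)→(Q,_,→)
state=Q head=2 tape=a_[a]bab_   (Q,a)→(Q,_,→)
state=Q head=3 tape=a__[b]ab_   (Q,b)→(P,b,←)
state=P head=2 tape=a_[_]bab_   (P,_)→(R,b,→)
state=R head=3 tape=a_b[b]ab_   (R,b)→(P,a,←)
state=P head=2 tape=a_[b]aab_   (P,b)→(R,a,→)
state=R head=3 tape=a_a[a]ab_   (R,a)→(Q,_,→)
state=Q head=4 tape=a_a_[a]b_   (Q,a)→(Q,_,→)
state=Q head=5 tape=a_a__[b]_   (Q,b)→(P,b,←)
state=P head=4 tape=a_a_[_]b_   (P,_)→(R,b,→)
state=R head=5 tape=a_a_b[b]_   (R,b)→(P,a,←)
state=P head=4 tape=a_a_[b]a_   (P,b)→(R,a,→)
state=R head=5 tape=a_a_a[a]_   (R,a)→(Q,_,→)
state=Q head=6 tape=a_a_a_[_]
The non-blank tape span at halt is a_a_a.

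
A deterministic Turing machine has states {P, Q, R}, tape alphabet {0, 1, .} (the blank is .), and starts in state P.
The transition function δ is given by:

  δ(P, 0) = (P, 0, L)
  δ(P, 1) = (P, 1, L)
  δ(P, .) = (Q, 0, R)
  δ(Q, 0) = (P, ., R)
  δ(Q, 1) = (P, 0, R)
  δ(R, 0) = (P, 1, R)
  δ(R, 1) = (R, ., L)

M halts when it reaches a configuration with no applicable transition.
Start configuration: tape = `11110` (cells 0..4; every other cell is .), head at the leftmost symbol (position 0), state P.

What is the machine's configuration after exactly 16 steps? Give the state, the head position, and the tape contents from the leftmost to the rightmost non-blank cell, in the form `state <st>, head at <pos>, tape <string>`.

state P, head at 0, tape 0000110

P | ..[1]1110   read 1 → write 1, move L, go to P
P | .[.]11110   read . → write 0, move R, go to Q
Q | .0[1]1110   read 1 → write 0, move R, go to P
P | .00[1]110   read 1 → write 1, move L, go to P
P | .0[0]1110   read 0 → write 0, move L, go to P
P | .[0]01110   read 0 → write 0, move L, go to P
P | [.]001110   read . → write 0, move R, go to Q
Q | 0[0]01110   read 0 → write ., move R, go to P
P | 0.[0]1110   read 0 → write 0, move L, go to P
P | 0[.]01110   read . → write 0, move R, go to Q
Q | 00[0]1110   read 0 → write ., move R, go to P
P | 00.[1]110   read 1 → write 1, move L, go to P
P | 00[.]1110   read . → write 0, move R, go to Q
Q | 000[1]110   read 1 → write 0, move R, go to P
P | 0000[1]10   read 1 → write 1, move L, go to P
P | 000[0]110   read 0 → write 0, move L, go to P
P | 00[0]0110
After 16 steps: state P, head at 0, tape 0000110.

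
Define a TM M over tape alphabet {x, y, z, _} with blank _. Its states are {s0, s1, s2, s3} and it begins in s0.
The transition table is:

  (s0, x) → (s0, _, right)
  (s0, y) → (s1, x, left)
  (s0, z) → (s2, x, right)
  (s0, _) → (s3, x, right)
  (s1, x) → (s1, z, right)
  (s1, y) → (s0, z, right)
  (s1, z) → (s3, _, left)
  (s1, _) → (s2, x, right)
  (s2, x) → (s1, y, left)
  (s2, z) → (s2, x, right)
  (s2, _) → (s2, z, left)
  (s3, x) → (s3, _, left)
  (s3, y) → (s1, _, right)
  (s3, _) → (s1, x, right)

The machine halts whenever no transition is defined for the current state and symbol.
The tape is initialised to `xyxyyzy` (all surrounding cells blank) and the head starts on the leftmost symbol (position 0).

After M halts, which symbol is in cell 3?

_

state=s0 head=0 tape=[x]yxyyzy   (s0,x)→(s0,_,right)
state=s0 head=1 tape=_[y]xyyzy   (s0,y)→(s1,x,left)
state=s1 head=0 tape=[_]xxyyzy   (s1,_)→(s2,x,right)
state=s2 head=1 tape=x[x]xyyzy   (s2,x)→(s1,y,left)
state=s1 head=0 tape=[x]yxyyzy   (s1,x)→(s1,z,right)
state=s1 head=1 tape=z[y]xyyzy   (s1,y)→(s0,z,right)
state=s0 head=2 tape=zz[x]yyzy   (s0,x)→(s0,_,right)
state=s0 head=3 tape=zz_[y]yzy   (s0,y)→(s1,x,left)
state=s1 head=2 tape=zz[_]xyzy   (s1,_)→(s2,x,right)
state=s2 head=3 tape=zzx[x]yzy   (s2,x)→(s1,y,left)
state=s1 head=2 tape=zz[x]yyzy   (s1,x)→(s1,z,right)
state=s1 head=3 tape=zzz[y]yzy   (s1,y)→(s0,z,right)
state=s0 head=4 tape=zzzz[y]zy   (s0,y)→(s1,x,left)
state=s1 head=3 tape=zzz[z]xzy   (s1,z)→(s3,_,left)
state=s3 head=2 tape=zz[z]_xzy
Cell 3 holds _ when M halts.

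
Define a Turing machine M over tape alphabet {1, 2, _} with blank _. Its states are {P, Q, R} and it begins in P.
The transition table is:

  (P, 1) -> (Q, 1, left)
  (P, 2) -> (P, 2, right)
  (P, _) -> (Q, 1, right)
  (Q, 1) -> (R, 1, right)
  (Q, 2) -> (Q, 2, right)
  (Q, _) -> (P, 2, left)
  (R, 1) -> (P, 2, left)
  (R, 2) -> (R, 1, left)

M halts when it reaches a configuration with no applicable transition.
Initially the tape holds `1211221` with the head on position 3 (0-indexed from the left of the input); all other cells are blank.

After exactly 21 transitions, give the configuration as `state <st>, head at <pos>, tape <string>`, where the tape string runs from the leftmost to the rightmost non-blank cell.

state R, head at 4, tape 1222111

P | 121[1]221   read 1 → write 1, move left, go to Q
Q | 12[1]1221   read 1 → write 1, move right, go to R
R | 121[1]221   read 1 → write 2, move left, go to P
P | 12[1]2221   read 1 → write 1, move left, go to Q
Q | 1[2]12221   read 2 → write 2, move right, go to Q
Q | 12[1]2221   read 1 → write 1, move right, go to R
R | 121[2]221   read 2 → write 1, move left, go to R
R | 12[1]1221   read 1 → write 2, move left, go to P
P | 1[2]21221   read 2 → write 2, move right, go to P
P | 12[2]1221   read 2 → write 2, move right, go to P
P | 122[1]221   read 1 → write 1, move left, go to Q
Q | 12[2]1221   read 2 → write 2, move right, go to Q
Q | 122[1]221   read 1 → write 1, move right, go to R
R | 1221[2]21   read 2 → write 1, move left, go to R
R | 122[1]121   read 1 → write 2, move left, go to P
P | 12[2]2121   read 2 → write 2, move right, go to P
P | 122[2]121   read 2 → write 2, move right, go to P
P | 1222[1]21   read 1 → write 1, move left, go to Q
Q | 122[2]121   read 2 → write 2, move right, go to Q
Q | 1222[1]21   read 1 → write 1, move right, go to R
R | 12221[2]1   read 2 → write 1, move left, go to R
R | 1222[1]11
After 21 steps: state R, head at 4, tape 1222111.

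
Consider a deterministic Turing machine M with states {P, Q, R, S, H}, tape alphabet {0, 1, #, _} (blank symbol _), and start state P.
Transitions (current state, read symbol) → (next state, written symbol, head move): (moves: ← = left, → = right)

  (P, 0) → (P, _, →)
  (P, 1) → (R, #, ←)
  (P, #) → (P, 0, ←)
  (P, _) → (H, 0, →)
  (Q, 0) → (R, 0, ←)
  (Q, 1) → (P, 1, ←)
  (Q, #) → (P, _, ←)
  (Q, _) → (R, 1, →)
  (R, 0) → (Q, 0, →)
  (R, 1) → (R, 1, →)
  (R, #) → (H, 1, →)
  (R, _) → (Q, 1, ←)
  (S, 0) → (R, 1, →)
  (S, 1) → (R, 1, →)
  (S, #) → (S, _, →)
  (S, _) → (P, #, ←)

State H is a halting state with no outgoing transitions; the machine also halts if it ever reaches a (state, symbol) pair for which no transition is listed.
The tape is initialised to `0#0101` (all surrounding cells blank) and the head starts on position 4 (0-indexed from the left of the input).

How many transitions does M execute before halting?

P | 0#01[0]1   read 0 → write _, move →, go to P
P | 0#01_[1]   read 1 → write #, move ←, go to R
R | 0#01[_]#   read _ → write 1, move ←, go to Q
Q | 0#0[1]1#   read 1 → write 1, move ←, go to P
P | 0#[0]11#   read 0 → write _, move →, go to P
P | 0#_[1]1#   read 1 → write #, move ←, go to R
R | 0#[_]#1#   read _ → write 1, move ←, go to Q
Q | 0[#]1#1#   read # → write _, move ←, go to P
P | [0]_1#1#   read 0 → write _, move →, go to P
P | _[_]1#1#   read _ → write 0, move →, go to H
H | _0[1]#1#
M halts after 10 transitions.

10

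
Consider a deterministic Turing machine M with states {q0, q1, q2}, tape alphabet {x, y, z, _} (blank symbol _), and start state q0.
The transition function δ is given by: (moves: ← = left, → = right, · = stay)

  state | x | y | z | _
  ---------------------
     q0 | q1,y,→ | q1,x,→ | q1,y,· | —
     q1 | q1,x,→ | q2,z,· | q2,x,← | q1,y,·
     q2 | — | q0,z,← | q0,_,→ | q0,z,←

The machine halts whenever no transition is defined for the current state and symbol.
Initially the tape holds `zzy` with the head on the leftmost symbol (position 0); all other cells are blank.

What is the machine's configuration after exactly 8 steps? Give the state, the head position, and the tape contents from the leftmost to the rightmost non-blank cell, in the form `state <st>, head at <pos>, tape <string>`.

state=q0 head=0 tape=[z]zy_   (q0,z)→(q1,y,·)
state=q1 head=0 tape=[y]zy_   (q1,y)→(q2,z,·)
state=q2 head=0 tape=[z]zy_   (q2,z)→(q0,_,→)
state=q0 head=1 tape=_[z]y_   (q0,z)→(q1,y,·)
state=q1 head=1 tape=_[y]y_   (q1,y)→(q2,z,·)
state=q2 head=1 tape=_[z]y_   (q2,z)→(q0,_,→)
state=q0 head=2 tape=__[y]_   (q0,y)→(q1,x,→)
state=q1 head=3 tape=__x[_]   (q1,_)→(q1,y,·)
state=q1 head=3 tape=__x[y]
After 8 steps: state q1, head at 3, tape xy.

state q1, head at 3, tape xy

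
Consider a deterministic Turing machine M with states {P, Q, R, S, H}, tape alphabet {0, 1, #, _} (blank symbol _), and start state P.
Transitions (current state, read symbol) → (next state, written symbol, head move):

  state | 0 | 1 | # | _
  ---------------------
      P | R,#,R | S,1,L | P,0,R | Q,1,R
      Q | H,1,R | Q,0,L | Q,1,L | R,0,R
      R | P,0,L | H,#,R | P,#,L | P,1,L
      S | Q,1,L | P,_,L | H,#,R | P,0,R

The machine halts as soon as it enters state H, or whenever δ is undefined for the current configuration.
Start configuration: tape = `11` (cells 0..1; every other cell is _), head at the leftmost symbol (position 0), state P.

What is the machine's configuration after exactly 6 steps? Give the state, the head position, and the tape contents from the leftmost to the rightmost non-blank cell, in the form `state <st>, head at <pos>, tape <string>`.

state H, head at 0, tape 0#11

P | __[1]1   read 1 → write 1, move L, go to S
S | _[_]11   read _ → write 0, move R, go to P
P | _0[1]1   read 1 → write 1, move L, go to S
S | _[0]11   read 0 → write 1, move L, go to Q
Q | [_]111   read _ → write 0, move R, go to R
R | 0[1]11   read 1 → write #, move R, go to H
H | 0#[1]1
After 6 steps: state H, head at 0, tape 0#11.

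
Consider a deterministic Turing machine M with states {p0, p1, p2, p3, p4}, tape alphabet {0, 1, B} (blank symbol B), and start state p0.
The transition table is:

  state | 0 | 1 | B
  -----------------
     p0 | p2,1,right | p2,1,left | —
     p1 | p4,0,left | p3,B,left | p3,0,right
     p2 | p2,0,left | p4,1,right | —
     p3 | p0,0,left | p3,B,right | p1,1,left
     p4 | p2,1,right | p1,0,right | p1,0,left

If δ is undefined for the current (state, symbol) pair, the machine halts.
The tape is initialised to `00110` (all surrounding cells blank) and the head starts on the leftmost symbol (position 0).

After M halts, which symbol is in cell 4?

p0 | [0]0110B   read 0 → write 1, move right, go to p2
p2 | 1[0]110B   read 0 → write 0, move left, go to p2
p2 | [1]0110B   read 1 → write 1, move right, go to p4
p4 | 1[0]110B   read 0 → write 1, move right, go to p2
p2 | 11[1]10B   read 1 → write 1, move right, go to p4
p4 | 111[1]0B   read 1 → write 0, move right, go to p1
p1 | 1110[0]B   read 0 → write 0, move left, go to p4
p4 | 111[0]0B   read 0 → write 1, move right, go to p2
p2 | 1111[0]B   read 0 → write 0, move left, go to p2
p2 | 111[1]0B   read 1 → write 1, move right, go to p4
p4 | 1111[0]B   read 0 → write 1, move right, go to p2
p2 | 11111[B]
Cell 4 holds 1 when M halts.

1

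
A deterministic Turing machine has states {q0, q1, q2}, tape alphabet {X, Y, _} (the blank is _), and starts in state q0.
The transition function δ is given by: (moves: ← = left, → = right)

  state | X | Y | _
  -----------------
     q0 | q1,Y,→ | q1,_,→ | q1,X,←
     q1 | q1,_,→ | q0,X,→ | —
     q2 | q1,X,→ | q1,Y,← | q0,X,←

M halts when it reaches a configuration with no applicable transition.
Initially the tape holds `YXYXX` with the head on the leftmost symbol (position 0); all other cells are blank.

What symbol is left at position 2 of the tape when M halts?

X

q0 | [Y]XYXX_   read Y → write _, move →, go to q1
q1 | _[X]YXX_   read X → write _, move →, go to q1
q1 | __[Y]XX_   read Y → write X, move →, go to q0
q0 | __X[X]X_   read X → write Y, move →, go to q1
q1 | __XY[X]_   read X → write _, move →, go to q1
q1 | __XY_[_]
Cell 2 holds X when M halts.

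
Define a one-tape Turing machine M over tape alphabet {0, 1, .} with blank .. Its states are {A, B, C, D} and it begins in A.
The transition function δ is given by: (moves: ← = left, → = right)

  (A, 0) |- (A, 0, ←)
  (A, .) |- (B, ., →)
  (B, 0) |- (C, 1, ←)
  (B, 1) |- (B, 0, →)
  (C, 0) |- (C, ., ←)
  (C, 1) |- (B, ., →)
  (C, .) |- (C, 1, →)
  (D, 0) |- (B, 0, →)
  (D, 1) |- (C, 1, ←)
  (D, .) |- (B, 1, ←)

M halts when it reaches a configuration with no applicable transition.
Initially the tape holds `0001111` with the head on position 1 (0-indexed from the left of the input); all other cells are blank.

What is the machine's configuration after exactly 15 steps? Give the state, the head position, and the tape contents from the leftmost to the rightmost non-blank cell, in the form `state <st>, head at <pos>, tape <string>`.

state B, head at 6, tape 111.0001

A | .0[0]01111   read 0 → write 0, move ←, go to A
A | .[0]001111   read 0 → write 0, move ←, go to A
A | [.]0001111   read . → write ., move →, go to B
B | .[0]001111   read 0 → write 1, move ←, go to C
C | [.]1001111   read . → write 1, move →, go to C
C | 1[1]001111   read 1 → write ., move →, go to B
B | 1.[0]01111   read 0 → write 1, move ←, go to C
C | 1[.]101111   read . → write 1, move →, go to C
C | 11[1]01111   read 1 → write ., move →, go to B
B | 11.[0]1111   read 0 → write 1, move ←, go to C
C | 11[.]11111   read . → write 1, move →, go to C
C | 111[1]1111   read 1 → write ., move →, go to B
B | 111.[1]111   read 1 → write 0, move →, go to B
B | 111.0[1]11   read 1 → write 0, move →, go to B
B | 111.00[1]1   read 1 → write 0, move →, go to B
B | 111.000[1]
After 15 steps: state B, head at 6, tape 111.0001.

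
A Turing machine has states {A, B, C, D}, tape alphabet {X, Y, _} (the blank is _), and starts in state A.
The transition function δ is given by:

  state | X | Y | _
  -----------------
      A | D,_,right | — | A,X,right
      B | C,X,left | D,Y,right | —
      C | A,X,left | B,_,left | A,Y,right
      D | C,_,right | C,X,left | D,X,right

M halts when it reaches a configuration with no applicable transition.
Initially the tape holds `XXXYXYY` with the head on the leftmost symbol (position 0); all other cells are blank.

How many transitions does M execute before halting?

state=A head=0 tape=[X]XXYXYY   (A,X)→(D,_,right)
state=D head=1 tape=_[X]XYXYY   (D,X)→(C,_,right)
state=C head=2 tape=__[X]YXYY   (C,X)→(A,X,left)
state=A head=1 tape=_[_]XYXYY   (A,_)→(A,X,right)
state=A head=2 tape=_X[X]YXYY   (A,X)→(D,_,right)
state=D head=3 tape=_X_[Y]XYY   (D,Y)→(C,X,left)
state=C head=2 tape=_X[_]XXYY   (C,_)→(A,Y,right)
state=A head=3 tape=_XY[X]XYY   (A,X)→(D,_,right)
state=D head=4 tape=_XY_[X]YY   (D,X)→(C,_,right)
state=C head=5 tape=_XY__[Y]Y   (C,Y)→(B,_,left)
state=B head=4 tape=_XY_[_]_Y
M halts after 10 transitions.

10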